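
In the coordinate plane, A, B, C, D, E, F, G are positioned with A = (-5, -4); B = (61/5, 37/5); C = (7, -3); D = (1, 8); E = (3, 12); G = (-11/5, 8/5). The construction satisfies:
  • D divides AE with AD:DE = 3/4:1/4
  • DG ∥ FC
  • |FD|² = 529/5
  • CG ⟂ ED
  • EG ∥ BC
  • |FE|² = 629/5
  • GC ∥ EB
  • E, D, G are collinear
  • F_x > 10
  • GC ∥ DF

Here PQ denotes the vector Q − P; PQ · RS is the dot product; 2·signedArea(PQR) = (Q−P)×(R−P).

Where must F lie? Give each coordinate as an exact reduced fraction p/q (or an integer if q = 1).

1. F_x = 51/5  [DG ∥ FC ∩ GC ∥ DF]
2. F_y = 17/5  [DG ∥ FC ∩ GC ∥ DF]
   → F = (51/5, 17/5)

F = (51/5, 17/5)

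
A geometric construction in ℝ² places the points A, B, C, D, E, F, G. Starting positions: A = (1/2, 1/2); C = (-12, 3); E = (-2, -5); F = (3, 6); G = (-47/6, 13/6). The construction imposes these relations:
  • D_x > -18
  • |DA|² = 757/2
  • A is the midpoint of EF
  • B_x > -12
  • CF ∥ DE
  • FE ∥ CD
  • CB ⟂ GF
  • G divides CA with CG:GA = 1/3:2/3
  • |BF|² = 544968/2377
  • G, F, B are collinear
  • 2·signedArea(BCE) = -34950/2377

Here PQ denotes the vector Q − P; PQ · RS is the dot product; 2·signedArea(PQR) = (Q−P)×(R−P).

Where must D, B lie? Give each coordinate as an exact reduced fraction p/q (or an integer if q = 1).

1. D_x = -17  [CF ∥ DE ∩ FE ∥ CD]
2. D_y = -8  [CF ∥ DE ∩ FE ∥ CD]
   → D = (-17, -8)
3. B_x = -26799/2377  [G, F, B are collinear ∩ CB ⟂ GF]
4. B_y = 2256/2377  [G, F, B are collinear ∩ CB ⟂ GF]
   → B = (-26799/2377, 2256/2377)

B = (-26799/2377, 2256/2377)
D = (-17, -8)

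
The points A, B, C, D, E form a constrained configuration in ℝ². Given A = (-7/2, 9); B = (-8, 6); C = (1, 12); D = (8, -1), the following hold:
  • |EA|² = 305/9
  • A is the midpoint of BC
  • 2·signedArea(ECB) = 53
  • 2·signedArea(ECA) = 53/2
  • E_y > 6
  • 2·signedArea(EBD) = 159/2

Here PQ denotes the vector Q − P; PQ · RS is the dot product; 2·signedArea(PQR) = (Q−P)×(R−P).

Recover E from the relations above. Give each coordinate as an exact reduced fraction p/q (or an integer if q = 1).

1. E_x = 11/6  [2·signedArea(ECA) = 53/2 ∩ 2·signedArea(EBD) = 159/2]
2. E_y = 20/3  [2·signedArea(ECA) = 53/2 ∩ 2·signedArea(EBD) = 159/2]
   → E = (11/6, 20/3)

E = (11/6, 20/3)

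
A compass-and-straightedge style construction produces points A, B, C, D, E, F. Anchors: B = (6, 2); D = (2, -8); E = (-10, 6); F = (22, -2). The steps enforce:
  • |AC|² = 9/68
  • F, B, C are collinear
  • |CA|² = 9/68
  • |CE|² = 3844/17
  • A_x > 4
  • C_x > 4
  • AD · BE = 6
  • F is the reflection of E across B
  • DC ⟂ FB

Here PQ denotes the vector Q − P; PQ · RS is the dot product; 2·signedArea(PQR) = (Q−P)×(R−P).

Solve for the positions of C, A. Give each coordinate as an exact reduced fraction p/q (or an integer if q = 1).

1. C_x = 78/17  [F, B, C are collinear ∩ DC ⟂ FB]
2. C_y = 40/17  [F, B, C are collinear ∩ DC ⟂ FB]
   → C = (78/17, 40/17)
3. A_x = 84/17  [line 16·x + -4·y + -70 = 0 ∩ |AC|² = 9/68]
4. A_y = 77/34  [line 16·x + -4·y + -70 = 0 ∩ |AC|² = 9/68]
   → A = (84/17, 77/34)

A = (84/17, 77/34)
C = (78/17, 40/17)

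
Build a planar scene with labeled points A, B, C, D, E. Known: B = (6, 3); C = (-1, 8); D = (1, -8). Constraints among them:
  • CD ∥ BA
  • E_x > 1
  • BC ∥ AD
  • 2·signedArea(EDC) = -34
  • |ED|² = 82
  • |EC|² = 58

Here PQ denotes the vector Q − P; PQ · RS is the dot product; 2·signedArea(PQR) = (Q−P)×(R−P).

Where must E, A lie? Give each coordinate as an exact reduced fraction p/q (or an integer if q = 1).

1. E_x = 2  [line -16·x + -2·y + 34 = 0 ∩ |EC|² = 58]
2. E_y = 1  [line -16·x + -2·y + 34 = 0 ∩ |EC|² = 58]
   → E = (2, 1)
3. A_x = 8  [BC ∥ AD ∩ CD ∥ BA]
4. A_y = -13  [BC ∥ AD ∩ CD ∥ BA]
   → A = (8, -13)

A = (8, -13)
E = (2, 1)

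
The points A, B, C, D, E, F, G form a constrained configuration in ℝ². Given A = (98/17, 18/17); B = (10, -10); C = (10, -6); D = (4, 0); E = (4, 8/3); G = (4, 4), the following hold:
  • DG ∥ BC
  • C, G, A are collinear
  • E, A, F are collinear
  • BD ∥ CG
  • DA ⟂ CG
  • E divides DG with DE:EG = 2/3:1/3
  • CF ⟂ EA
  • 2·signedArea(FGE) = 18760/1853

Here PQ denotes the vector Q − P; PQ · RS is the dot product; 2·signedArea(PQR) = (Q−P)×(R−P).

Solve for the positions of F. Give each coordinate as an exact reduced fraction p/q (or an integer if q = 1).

1. F_x = 21482/1853  [E, A, F are collinear ∩ CF ⟂ EA]
2. F_y = -7878/1853  [E, A, F are collinear ∩ CF ⟂ EA]
   → F = (21482/1853, -7878/1853)

F = (21482/1853, -7878/1853)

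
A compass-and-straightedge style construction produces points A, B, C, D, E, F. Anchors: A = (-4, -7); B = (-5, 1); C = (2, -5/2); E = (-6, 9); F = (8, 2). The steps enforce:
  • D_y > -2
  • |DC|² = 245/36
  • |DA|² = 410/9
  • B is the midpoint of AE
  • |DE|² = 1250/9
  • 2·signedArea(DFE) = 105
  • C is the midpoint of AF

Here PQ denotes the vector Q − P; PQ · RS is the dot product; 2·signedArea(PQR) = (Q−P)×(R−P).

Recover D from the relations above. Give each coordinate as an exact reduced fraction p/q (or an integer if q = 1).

1. D_x = -1/3  [line -7·x + -14·y + -21 = 0 ∩ |DC|² = 245/36]
2. D_y = -4/3  [line -7·x + -14·y + -21 = 0 ∩ |DC|² = 245/36]
   → D = (-1/3, -4/3)

D = (-1/3, -4/3)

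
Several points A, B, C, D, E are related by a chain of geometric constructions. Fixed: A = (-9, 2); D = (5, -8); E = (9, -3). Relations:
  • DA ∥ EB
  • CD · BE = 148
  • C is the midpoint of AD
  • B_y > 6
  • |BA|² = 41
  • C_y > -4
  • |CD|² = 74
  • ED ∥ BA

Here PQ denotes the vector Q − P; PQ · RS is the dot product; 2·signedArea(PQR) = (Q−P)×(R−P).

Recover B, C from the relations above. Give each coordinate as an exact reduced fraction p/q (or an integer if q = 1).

1. B_x = -5  [ED ∥ BA ∩ DA ∥ EB]
2. B_y = 7  [ED ∥ BA ∩ DA ∥ EB]
   → B = (-5, 7)
3. C_x = -2  [C is the midpoint of AD]
4. C_y = -3  [C is the midpoint of AD]
   → C = (-2, -3)

B = (-5, 7)
C = (-2, -3)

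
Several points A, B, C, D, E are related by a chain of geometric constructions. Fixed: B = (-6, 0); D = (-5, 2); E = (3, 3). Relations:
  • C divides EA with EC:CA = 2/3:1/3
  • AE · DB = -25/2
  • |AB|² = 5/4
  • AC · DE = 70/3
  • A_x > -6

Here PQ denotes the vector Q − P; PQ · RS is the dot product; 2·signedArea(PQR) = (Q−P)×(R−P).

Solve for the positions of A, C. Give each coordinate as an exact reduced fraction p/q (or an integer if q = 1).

1. A_x = -11/2  [line 1·x + 2·y + 7/2 = 0 ∩ |AB|² = 5/4]
2. A_y = 1  [line 1·x + 2·y + 7/2 = 0 ∩ |AB|² = 5/4]
   → A = (-11/2, 1)
3. C_x = -8/3  [C divides EA with EC:CA = 2/3:1/3]
4. C_y = 5/3  [C divides EA with EC:CA = 2/3:1/3]
   → C = (-8/3, 5/3)

A = (-11/2, 1)
C = (-8/3, 5/3)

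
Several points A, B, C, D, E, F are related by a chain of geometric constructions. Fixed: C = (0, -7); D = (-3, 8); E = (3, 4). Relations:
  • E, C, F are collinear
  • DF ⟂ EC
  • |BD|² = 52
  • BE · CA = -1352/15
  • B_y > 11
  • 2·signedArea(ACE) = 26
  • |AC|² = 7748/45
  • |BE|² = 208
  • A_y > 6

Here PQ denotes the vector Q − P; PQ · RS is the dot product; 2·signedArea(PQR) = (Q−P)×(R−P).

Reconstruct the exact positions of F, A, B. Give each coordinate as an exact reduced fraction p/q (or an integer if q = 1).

A = (6/5, 91/15)
B = (-9, 12)
F = (18/5, 31/5)

1. F_x = 18/5  [E, C, F are collinear ∩ DF ⟂ EC]
2. F_y = 31/5  [E, C, F are collinear ∩ DF ⟂ EC]
   → F = (18/5, 31/5)
3. A_x = 6/5  [line -11·x + 3·y + -5 = 0 ∩ |AC|² = 7748/45]
4. A_y = 91/15  [line -11·x + 3·y + -5 = 0 ∩ |AC|² = 7748/45]
   → A = (6/5, 91/15)
5. B_x = -9  [line -6/5·x + -196/15·y + 146 = 0 ∩ |BD|² = 52]
6. B_y = 12  [line -6/5·x + -196/15·y + 146 = 0 ∩ |BD|² = 52]
   → B = (-9, 12)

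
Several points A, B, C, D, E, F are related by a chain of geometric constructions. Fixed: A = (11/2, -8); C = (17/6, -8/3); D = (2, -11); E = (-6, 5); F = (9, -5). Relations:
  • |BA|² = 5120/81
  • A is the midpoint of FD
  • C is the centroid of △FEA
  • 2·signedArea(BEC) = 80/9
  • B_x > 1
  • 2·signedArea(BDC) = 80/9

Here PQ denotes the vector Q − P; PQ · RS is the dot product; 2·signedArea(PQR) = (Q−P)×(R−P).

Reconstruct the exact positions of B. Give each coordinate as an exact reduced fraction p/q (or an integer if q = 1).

1. B_x = 35/18  [2·signedArea(BEC) = 80/9 ∩ 2·signedArea(BDC) = 80/9]
2. B_y = -8/9  [2·signedArea(BEC) = 80/9 ∩ 2·signedArea(BDC) = 80/9]
   → B = (35/18, -8/9)

B = (35/18, -8/9)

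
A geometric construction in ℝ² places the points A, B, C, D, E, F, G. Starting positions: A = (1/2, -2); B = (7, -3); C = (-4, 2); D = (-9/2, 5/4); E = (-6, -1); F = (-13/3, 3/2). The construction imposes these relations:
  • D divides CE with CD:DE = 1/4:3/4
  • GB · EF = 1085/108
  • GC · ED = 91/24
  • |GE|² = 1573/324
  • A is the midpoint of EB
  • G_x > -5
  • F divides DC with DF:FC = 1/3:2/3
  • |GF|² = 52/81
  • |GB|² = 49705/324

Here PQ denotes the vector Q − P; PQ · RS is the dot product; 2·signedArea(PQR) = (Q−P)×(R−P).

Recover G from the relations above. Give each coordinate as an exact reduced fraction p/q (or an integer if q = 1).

G = (-43/9, 5/6)

1. G_x = -43/9  [line -3/2·x + -9/4·y + -127/24 = 0 ∩ |GE|² = 1573/324]
2. G_y = 5/6  [line -3/2·x + -9/4·y + -127/24 = 0 ∩ |GE|² = 1573/324]
   → G = (-43/9, 5/6)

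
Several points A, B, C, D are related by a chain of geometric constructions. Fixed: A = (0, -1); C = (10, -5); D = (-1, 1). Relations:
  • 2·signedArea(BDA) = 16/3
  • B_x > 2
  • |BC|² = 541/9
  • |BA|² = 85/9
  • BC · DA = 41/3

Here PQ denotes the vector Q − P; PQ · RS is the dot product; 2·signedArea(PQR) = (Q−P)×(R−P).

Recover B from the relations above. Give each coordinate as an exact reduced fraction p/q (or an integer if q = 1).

B = (3, -5/3)

1. B_x = 3  [2·signedArea(BDA) = 16/3 ∩ BC · DA = 41/3]
2. B_y = -5/3  [2·signedArea(BDA) = 16/3 ∩ BC · DA = 41/3]
   → B = (3, -5/3)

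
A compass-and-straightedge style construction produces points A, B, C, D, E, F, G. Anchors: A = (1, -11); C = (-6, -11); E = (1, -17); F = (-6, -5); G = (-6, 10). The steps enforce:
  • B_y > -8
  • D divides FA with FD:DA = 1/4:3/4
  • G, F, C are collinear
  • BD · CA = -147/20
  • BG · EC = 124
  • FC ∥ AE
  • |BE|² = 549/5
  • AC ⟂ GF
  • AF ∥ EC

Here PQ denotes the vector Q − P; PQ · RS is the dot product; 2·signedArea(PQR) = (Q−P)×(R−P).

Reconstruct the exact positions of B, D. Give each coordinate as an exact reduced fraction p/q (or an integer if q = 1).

B = (-16/5, -37/5)
D = (-17/4, -13/2)

1. B_x = -16/5  [line 7·x + -6·y + -22 = 0 ∩ |BE|² = 549/5]
2. B_y = -37/5  [line 7·x + -6·y + -22 = 0 ∩ |BE|² = 549/5]
   → B = (-16/5, -37/5)
3. D_x = -17/4  [D divides FA with FD:DA = 1/4:3/4]
4. D_y = -13/2  [D divides FA with FD:DA = 1/4:3/4]
   → D = (-17/4, -13/2)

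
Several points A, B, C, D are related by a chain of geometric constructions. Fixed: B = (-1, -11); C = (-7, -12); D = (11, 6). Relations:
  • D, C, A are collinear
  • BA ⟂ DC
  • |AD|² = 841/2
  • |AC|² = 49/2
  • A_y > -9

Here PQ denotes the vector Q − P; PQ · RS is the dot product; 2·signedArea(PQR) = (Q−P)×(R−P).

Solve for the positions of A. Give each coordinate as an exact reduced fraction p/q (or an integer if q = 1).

1. A_x = -7/2  [D, C, A are collinear ∩ BA ⟂ DC]
2. A_y = -17/2  [D, C, A are collinear ∩ BA ⟂ DC]
   → A = (-7/2, -17/2)

A = (-7/2, -17/2)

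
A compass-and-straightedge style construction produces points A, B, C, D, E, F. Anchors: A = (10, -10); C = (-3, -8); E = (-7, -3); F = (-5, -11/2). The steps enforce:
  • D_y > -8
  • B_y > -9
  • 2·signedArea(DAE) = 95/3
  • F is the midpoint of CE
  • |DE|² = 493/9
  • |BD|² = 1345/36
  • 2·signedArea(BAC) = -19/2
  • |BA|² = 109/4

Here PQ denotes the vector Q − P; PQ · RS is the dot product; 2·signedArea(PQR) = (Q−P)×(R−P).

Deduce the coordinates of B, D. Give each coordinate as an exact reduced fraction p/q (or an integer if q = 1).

B = (5, -17/2)
D = (-1, -22/3)

1. B_x = 5  [line -2·x + -13·y + -201/2 = 0 ∩ |BA|² = 109/4]
2. B_y = -17/2  [line -2·x + -13·y + -201/2 = 0 ∩ |BA|² = 109/4]
   → B = (5, -17/2)
3. D_x = -1  [line -7·x + -17·y + -395/3 = 0 ∩ |BD|² = 1345/36]
4. D_y = -22/3  [line -7·x + -17·y + -395/3 = 0 ∩ |BD|² = 1345/36]
   → D = (-1, -22/3)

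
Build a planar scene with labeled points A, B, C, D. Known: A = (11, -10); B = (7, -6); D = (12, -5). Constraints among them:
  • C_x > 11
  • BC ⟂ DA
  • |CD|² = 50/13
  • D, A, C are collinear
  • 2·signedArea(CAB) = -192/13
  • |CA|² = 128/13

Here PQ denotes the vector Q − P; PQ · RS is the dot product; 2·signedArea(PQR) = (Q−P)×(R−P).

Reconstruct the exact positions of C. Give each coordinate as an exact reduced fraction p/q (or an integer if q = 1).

C = (151/13, -90/13)

1. C_x = 151/13  [D, A, C are collinear ∩ BC ⟂ DA]
2. C_y = -90/13  [D, A, C are collinear ∩ BC ⟂ DA]
   → C = (151/13, -90/13)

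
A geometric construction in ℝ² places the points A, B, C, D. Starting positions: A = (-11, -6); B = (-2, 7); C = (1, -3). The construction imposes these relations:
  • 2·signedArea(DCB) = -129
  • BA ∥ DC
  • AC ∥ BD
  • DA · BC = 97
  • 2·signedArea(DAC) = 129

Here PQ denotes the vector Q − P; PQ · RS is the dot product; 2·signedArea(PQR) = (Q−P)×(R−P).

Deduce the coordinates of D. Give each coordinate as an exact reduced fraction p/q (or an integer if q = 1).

1. D_x = 10  [BA ∥ DC ∩ AC ∥ BD]
2. D_y = 10  [BA ∥ DC ∩ AC ∥ BD]
   → D = (10, 10)

D = (10, 10)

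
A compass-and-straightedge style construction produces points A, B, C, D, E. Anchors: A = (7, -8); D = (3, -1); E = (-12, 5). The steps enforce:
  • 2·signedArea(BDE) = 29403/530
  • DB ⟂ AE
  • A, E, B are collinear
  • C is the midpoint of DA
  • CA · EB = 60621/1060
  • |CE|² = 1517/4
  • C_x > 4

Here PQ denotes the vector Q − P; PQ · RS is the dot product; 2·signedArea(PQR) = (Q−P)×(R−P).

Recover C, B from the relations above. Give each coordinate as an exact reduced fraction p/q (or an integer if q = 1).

B = (537/530, -2069/530)
C = (5, -9/2)

1. C_x = 5  [C is the midpoint of DA]
2. C_y = -9/2  [C is the midpoint of DA]
   → C = (5, -9/2)
3. B_x = 537/530  [A, E, B are collinear ∩ DB ⟂ AE]
4. B_y = -2069/530  [A, E, B are collinear ∩ DB ⟂ AE]
   → B = (537/530, -2069/530)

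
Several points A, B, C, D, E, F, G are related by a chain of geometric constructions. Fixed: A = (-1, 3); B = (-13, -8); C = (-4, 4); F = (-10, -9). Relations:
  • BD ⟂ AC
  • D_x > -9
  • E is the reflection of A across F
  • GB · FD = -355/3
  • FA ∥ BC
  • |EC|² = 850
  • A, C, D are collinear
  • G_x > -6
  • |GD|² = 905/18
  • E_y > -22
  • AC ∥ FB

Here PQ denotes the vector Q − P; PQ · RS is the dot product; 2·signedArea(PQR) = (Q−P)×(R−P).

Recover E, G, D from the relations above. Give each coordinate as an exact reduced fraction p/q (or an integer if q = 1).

1. E_x = -19  [E is the reflection of A across F]
2. E_y = -21  [E is the reflection of A across F]
   → E = (-19, -21)
3. D_x = -17/2  [A, C, D are collinear ∩ BD ⟂ AC]
4. D_y = 11/2  [A, C, D are collinear ∩ BD ⟂ AC]
   → D = (-17/2, 11/2)
5. G_x = -5  [line -3/2·x + -29/2·y + -103/6 = 0 ∩ |GD|² = 905/18]
6. G_y = -2/3  [line -3/2·x + -29/2·y + -103/6 = 0 ∩ |GD|² = 905/18]
   → G = (-5, -2/3)

D = (-17/2, 11/2)
E = (-19, -21)
G = (-5, -2/3)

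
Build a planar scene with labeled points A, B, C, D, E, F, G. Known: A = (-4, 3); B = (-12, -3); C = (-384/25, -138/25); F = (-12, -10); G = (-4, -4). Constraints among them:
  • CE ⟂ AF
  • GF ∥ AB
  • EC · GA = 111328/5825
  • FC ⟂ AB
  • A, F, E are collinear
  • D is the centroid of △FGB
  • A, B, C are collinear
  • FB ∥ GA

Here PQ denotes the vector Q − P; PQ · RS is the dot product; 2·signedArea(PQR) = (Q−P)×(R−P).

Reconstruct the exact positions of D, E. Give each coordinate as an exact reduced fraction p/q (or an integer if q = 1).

1. D_x = -28/3  [D is the centroid of △FGB]
2. D_y = -17/3  [D is the centroid of △FGB]
   → D = (-28/3, -17/3)
3. E_x = -63628/5825  [A, F, E are collinear ∩ CE ⟂ AF]
4. E_y = -48058/5825  [A, F, E are collinear ∩ CE ⟂ AF]
   → E = (-63628/5825, -48058/5825)

D = (-28/3, -17/3)
E = (-63628/5825, -48058/5825)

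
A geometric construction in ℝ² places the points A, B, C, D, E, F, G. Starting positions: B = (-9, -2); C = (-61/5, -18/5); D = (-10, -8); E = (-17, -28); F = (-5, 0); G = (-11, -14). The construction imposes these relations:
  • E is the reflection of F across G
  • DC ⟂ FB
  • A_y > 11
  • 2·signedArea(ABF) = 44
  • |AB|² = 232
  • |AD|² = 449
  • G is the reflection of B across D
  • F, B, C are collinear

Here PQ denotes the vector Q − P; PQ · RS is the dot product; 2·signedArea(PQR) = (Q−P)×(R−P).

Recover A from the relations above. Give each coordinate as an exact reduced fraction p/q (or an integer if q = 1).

1. A_x = -3  [line -2·x + 4·y + -54 = 0 ∩ |AB|² = 232]
2. A_y = 12  [line -2·x + 4·y + -54 = 0 ∩ |AB|² = 232]
   → A = (-3, 12)

A = (-3, 12)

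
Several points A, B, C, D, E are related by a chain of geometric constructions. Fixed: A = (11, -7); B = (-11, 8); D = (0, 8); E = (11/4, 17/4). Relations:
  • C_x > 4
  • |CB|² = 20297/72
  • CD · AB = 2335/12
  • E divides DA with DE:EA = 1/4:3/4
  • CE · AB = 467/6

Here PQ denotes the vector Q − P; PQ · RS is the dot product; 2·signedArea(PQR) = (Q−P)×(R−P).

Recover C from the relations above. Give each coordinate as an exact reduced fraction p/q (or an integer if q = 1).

1. C_x = 55/12  [line 22·x + -15·y + -895/12 = 0 ∩ |CB|² = 20297/72]
2. C_y = 7/4  [line 22·x + -15·y + -895/12 = 0 ∩ |CB|² = 20297/72]
   → C = (55/12, 7/4)

C = (55/12, 7/4)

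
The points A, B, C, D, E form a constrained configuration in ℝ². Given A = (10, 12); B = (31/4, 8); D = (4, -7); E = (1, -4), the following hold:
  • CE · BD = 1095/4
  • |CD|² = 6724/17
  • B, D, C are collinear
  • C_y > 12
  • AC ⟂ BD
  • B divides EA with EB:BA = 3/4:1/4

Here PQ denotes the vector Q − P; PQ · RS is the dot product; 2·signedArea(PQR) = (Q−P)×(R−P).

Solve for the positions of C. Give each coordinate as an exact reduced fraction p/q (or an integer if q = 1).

1. C_x = 150/17  [B, D, C are collinear ∩ AC ⟂ BD]
2. C_y = 209/17  [B, D, C are collinear ∩ AC ⟂ BD]
   → C = (150/17, 209/17)

C = (150/17, 209/17)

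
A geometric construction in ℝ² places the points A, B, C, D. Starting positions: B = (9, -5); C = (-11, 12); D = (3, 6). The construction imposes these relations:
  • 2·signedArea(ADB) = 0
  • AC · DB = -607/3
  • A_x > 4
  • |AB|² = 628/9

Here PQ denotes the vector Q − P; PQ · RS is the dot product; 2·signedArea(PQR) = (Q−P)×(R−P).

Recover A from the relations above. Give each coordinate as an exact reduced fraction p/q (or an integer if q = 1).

1. A_x = 5  [2·signedArea(ADB) = 0 ∩ AC · DB = -607/3]
2. A_y = 7/3  [2·signedArea(ADB) = 0 ∩ AC · DB = -607/3]
   → A = (5, 7/3)

A = (5, 7/3)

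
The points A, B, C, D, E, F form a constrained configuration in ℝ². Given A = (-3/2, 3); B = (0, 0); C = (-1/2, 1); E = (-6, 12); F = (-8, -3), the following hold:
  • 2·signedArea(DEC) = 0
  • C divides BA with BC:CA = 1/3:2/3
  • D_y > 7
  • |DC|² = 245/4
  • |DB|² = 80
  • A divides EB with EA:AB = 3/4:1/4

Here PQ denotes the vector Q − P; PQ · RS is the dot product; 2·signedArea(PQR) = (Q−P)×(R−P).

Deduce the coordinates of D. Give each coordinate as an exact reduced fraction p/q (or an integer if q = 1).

1. D_x = -4  [line 11·x + 11/2·y + 0 = 0 ∩ |DC|² = 245/4]
2. D_y = 8  [line 11·x + 11/2·y + 0 = 0 ∩ |DC|² = 245/4]
   → D = (-4, 8)

D = (-4, 8)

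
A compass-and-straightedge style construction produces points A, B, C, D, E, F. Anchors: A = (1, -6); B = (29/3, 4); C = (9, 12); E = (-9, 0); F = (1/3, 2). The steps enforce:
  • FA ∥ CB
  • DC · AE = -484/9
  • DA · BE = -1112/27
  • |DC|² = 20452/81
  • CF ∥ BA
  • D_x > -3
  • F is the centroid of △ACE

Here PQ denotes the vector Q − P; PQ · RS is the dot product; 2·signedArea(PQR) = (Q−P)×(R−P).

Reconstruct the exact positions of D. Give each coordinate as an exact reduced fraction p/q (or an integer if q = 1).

1. D_x = -25/9  [DC · AE = -484/9 ∩ DA · BE = -1112/27]
2. D_y = 4/3  [DC · AE = -484/9 ∩ DA · BE = -1112/27]
   → D = (-25/9, 4/3)

D = (-25/9, 4/3)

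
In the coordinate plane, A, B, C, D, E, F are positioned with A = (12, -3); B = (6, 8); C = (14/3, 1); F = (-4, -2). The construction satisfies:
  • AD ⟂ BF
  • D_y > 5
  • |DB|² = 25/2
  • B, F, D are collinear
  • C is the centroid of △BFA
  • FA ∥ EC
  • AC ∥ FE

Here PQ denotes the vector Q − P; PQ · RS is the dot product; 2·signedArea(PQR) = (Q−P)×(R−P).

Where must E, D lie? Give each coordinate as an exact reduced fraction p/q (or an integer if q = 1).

D = (7/2, 11/2)
E = (-34/3, 2)

1. E_x = -34/3  [FA ∥ EC ∩ AC ∥ FE]
2. E_y = 2  [FA ∥ EC ∩ AC ∥ FE]
   → E = (-34/3, 2)
3. D_x = 7/2  [B, F, D are collinear ∩ AD ⟂ BF]
4. D_y = 11/2  [B, F, D are collinear ∩ AD ⟂ BF]
   → D = (7/2, 11/2)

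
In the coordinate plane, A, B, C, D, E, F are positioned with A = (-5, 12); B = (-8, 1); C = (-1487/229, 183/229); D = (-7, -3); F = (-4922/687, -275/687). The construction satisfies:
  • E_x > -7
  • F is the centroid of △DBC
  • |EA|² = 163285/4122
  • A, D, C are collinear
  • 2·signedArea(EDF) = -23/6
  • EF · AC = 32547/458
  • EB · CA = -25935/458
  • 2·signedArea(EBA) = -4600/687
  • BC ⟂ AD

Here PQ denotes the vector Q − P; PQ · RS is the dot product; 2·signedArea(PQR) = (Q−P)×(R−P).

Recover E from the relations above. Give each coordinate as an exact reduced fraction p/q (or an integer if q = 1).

1. E_x = -8357/1374  [EF · AC = 32547/458 ∩ 2·signedArea(EDF) = -23/6]
2. E_y = 7969/1374  [EF · AC = 32547/458 ∩ 2·signedArea(EDF) = -23/6]
   → E = (-8357/1374, 7969/1374)

E = (-8357/1374, 7969/1374)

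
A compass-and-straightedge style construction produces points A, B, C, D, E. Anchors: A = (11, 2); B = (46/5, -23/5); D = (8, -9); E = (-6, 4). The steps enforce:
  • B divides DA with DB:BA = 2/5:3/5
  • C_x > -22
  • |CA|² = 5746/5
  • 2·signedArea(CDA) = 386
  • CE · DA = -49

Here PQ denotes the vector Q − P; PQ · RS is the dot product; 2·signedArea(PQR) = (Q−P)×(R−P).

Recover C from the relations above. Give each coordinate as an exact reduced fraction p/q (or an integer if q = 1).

C = (-106/5, 63/5)

1. C_x = -106/5  [2·signedArea(CDA) = 386 ∩ CE · DA = -49]
2. C_y = 63/5  [2·signedArea(CDA) = 386 ∩ CE · DA = -49]
   → C = (-106/5, 63/5)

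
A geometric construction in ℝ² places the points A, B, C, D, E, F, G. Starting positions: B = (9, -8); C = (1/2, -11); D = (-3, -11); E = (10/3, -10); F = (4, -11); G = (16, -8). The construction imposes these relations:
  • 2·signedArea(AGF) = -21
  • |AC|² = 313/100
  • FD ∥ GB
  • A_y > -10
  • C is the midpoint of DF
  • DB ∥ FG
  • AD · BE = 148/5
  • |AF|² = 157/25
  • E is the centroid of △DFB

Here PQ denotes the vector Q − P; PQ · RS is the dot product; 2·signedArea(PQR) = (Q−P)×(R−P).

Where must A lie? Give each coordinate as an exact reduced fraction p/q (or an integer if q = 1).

A = (9/5, -49/5)

1. A_x = 9/5  [AD · BE = 148/5 ∩ 2·signedArea(AGF) = -21]
2. A_y = -49/5  [AD · BE = 148/5 ∩ 2·signedArea(AGF) = -21]
   → A = (9/5, -49/5)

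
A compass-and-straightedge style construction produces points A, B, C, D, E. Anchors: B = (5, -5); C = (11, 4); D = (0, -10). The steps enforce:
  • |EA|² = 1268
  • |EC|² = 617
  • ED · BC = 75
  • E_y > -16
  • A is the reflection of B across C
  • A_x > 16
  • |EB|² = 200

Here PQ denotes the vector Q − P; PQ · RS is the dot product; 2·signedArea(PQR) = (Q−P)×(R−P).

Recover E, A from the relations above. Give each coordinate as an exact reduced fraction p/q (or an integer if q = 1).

1. E_x = -5  [line -6·x + -9·y + -165 = 0 ∩ |EB|² = 200]
2. E_y = -15  [line -6·x + -9·y + -165 = 0 ∩ |EB|² = 200]
   → E = (-5, -15)
3. A_x = 17  [A is the reflection of B across C]
4. A_y = 13  [A is the reflection of B across C]
   → A = (17, 13)

A = (17, 13)
E = (-5, -15)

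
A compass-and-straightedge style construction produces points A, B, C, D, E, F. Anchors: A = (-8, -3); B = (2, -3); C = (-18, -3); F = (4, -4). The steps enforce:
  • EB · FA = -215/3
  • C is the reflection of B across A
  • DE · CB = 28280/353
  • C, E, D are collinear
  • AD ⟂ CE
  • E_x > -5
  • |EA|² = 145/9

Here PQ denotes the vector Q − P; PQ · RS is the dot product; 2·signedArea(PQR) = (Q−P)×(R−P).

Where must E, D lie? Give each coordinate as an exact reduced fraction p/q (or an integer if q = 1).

D = (-2826/353, -1143/353)
E = (-4, -10/3)

1. E_x = -4  [line 12·x + -1·y + 134/3 = 0 ∩ |EA|² = 145/9]
2. E_y = -10/3  [line 12·x + -1·y + 134/3 = 0 ∩ |EA|² = 145/9]
   → E = (-4, -10/3)
3. D_x = -2826/353  [C, E, D are collinear ∩ AD ⟂ CE]
4. D_y = -1143/353  [C, E, D are collinear ∩ AD ⟂ CE]
   → D = (-2826/353, -1143/353)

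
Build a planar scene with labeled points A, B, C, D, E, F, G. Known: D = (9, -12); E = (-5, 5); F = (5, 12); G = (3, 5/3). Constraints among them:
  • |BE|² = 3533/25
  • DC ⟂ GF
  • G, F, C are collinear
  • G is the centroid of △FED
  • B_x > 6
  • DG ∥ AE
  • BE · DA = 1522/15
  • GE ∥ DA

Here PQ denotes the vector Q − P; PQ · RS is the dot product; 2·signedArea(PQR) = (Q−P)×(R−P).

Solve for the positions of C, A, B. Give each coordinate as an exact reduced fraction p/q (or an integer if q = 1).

1. C_x = 665/997  [G, F, C are collinear ∩ DC ⟂ GF]
2. C_y = -10356/997  [G, F, C are collinear ∩ DC ⟂ GF]
   → C = (665/997, -10356/997)
3. A_x = 1  [DG ∥ AE ∩ GE ∥ DA]
4. A_y = -26/3  [DG ∥ AE ∩ GE ∥ DA]
   → A = (1, -26/3)
5. B_x = 33/5  [line 8·x + -10/3·y + -224/5 = 0 ∩ |BE|² = 3533/25]
6. B_y = 12/5  [line 8·x + -10/3·y + -224/5 = 0 ∩ |BE|² = 3533/25]
   → B = (33/5, 12/5)

A = (1, -26/3)
B = (33/5, 12/5)
C = (665/997, -10356/997)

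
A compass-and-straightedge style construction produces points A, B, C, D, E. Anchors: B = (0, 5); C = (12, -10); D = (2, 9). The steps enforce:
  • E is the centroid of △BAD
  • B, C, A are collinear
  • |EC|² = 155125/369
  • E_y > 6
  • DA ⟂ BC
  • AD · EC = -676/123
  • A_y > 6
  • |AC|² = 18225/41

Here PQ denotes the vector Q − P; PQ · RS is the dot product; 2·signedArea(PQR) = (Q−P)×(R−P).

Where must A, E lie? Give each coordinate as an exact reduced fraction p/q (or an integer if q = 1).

1. A_x = -48/41  [B, C, A are collinear ∩ DA ⟂ BC]
2. A_y = 265/41  [B, C, A are collinear ∩ DA ⟂ BC]
   → A = (-48/41, 265/41)
3. E_x = 34/123  [E is the centroid of △BAD]
4. E_y = 839/123  [E is the centroid of △BAD]
   → E = (34/123, 839/123)

A = (-48/41, 265/41)
E = (34/123, 839/123)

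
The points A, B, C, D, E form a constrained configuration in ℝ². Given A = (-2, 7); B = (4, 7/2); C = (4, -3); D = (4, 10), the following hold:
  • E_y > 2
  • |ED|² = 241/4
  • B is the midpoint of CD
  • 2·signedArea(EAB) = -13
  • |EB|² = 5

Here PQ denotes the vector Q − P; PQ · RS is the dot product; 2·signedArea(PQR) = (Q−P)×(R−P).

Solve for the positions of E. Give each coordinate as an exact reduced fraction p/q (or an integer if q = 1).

1. E_x = 2  [line 7/2·x + 6·y + -22 = 0 ∩ |EB|² = 5]
2. E_y = 5/2  [line 7/2·x + 6·y + -22 = 0 ∩ |EB|² = 5]
   → E = (2, 5/2)

E = (2, 5/2)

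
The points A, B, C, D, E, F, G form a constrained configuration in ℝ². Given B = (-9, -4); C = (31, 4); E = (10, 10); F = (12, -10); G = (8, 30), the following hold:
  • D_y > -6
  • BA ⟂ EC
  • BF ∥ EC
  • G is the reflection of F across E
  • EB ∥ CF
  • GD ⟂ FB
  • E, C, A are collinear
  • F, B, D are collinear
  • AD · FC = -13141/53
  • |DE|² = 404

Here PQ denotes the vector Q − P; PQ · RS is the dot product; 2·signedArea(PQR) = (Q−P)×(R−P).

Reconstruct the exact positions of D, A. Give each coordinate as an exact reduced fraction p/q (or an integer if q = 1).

A = (-205/53, 740/53)
D = (-120/53, -314/53)

1. D_x = -120/53  [F, B, D are collinear ∩ GD ⟂ FB]
2. D_y = -314/53  [F, B, D are collinear ∩ GD ⟂ FB]
   → D = (-120/53, -314/53)
3. A_x = -205/53  [E, C, A are collinear ∩ BA ⟂ EC]
4. A_y = 740/53  [E, C, A are collinear ∩ BA ⟂ EC]
   → A = (-205/53, 740/53)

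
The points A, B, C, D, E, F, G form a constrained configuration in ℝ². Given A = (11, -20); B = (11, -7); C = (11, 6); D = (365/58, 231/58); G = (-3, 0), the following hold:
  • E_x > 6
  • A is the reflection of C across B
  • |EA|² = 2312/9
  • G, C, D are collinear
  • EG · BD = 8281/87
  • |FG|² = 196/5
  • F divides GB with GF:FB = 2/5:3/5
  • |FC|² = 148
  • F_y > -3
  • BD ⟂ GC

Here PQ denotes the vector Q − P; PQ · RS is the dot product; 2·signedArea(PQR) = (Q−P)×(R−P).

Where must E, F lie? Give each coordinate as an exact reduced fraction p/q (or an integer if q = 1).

E = (19/3, -14/3)
F = (13/5, -14/5)

1. E_x = 19/3  [line 273/58·x + -637/58·y + -14105/174 = 0 ∩ |EA|² = 2312/9]
2. E_y = -14/3  [line 273/58·x + -637/58·y + -14105/174 = 0 ∩ |EA|² = 2312/9]
   → E = (19/3, -14/3)
3. F_x = 13/5  [F divides GB with GF:FB = 2/5:3/5]
4. F_y = -14/5  [F divides GB with GF:FB = 2/5:3/5]
   → F = (13/5, -14/5)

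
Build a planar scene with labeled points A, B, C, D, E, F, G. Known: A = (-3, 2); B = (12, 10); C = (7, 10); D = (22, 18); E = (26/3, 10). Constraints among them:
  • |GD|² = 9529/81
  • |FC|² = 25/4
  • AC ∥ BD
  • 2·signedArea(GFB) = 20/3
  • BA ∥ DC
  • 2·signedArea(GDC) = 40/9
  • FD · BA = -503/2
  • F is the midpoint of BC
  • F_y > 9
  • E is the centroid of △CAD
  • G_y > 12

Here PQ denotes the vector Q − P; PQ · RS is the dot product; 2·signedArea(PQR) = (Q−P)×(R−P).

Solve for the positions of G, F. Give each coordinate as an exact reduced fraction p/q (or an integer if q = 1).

1. F_x = 19/2  [F is the midpoint of BC]
2. F_y = 10  [F is the midpoint of BC]
   → F = (19/2, 10)
3. G_x = 113/9  [2·signedArea(GDC) = 40/9 ∩ 2·signedArea(GFB) = 20/3]
4. G_y = 38/3  [2·signedArea(GDC) = 40/9 ∩ 2·signedArea(GFB) = 20/3]
   → G = (113/9, 38/3)

F = (19/2, 10)
G = (113/9, 38/3)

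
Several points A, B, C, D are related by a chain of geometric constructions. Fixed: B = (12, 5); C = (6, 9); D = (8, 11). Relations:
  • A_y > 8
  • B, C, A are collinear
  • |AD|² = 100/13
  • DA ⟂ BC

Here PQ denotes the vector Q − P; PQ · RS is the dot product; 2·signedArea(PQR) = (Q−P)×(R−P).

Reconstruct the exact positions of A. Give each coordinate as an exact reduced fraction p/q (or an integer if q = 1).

1. A_x = 84/13  [B, C, A are collinear ∩ DA ⟂ BC]
2. A_y = 113/13  [B, C, A are collinear ∩ DA ⟂ BC]
   → A = (84/13, 113/13)

A = (84/13, 113/13)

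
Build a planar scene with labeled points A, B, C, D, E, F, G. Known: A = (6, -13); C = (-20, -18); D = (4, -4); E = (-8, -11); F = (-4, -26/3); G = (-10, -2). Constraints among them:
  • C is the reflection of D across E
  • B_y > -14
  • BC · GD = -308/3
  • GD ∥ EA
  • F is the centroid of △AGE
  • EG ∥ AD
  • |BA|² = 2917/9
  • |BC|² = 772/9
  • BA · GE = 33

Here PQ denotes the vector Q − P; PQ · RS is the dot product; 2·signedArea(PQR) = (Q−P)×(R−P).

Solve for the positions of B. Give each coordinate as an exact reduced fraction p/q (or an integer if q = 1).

B = (-12, -40/3)

1. B_x = -12  [BA · GE = 33 ∩ BC · GD = -308/3]
2. B_y = -40/3  [BA · GE = 33 ∩ BC · GD = -308/3]
   → B = (-12, -40/3)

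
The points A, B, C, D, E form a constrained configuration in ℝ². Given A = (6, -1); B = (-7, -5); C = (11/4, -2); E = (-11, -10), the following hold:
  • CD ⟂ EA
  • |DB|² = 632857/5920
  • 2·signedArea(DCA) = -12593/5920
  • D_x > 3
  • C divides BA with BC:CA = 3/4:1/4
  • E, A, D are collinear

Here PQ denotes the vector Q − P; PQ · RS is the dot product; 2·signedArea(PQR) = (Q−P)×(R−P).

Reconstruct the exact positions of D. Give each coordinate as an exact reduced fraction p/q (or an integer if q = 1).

1. D_x = 4511/1480  [E, A, D are collinear ∩ CD ⟂ EA]
2. D_y = -3793/1480  [E, A, D are collinear ∩ CD ⟂ EA]
   → D = (4511/1480, -3793/1480)

D = (4511/1480, -3793/1480)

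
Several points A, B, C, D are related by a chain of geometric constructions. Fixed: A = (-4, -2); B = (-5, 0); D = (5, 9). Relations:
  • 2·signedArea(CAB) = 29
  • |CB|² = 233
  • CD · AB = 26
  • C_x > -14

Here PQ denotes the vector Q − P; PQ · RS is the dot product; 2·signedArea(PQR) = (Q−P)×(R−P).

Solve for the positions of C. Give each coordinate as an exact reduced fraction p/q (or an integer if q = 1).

C = (-13, -13)

1. C_x = -13  [2·signedArea(CAB) = 29 ∩ CD · AB = 26]
2. C_y = -13  [2·signedArea(CAB) = 29 ∩ CD · AB = 26]
   → C = (-13, -13)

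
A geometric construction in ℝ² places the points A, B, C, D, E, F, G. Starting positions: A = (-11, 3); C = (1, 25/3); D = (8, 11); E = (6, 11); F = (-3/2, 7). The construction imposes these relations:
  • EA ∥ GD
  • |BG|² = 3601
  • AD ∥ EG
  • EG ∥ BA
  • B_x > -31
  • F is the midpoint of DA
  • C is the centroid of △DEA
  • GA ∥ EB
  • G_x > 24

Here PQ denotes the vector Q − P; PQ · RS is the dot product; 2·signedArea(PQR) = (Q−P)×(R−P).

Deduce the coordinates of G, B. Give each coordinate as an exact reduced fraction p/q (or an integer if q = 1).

1. G_x = 25  [EA ∥ GD ∩ AD ∥ EG]
2. G_y = 19  [EA ∥ GD ∩ AD ∥ EG]
   → G = (25, 19)
3. B_x = -30  [EG ∥ BA ∩ GA ∥ EB]
4. B_y = -5  [EG ∥ BA ∩ GA ∥ EB]
   → B = (-30, -5)

B = (-30, -5)
G = (25, 19)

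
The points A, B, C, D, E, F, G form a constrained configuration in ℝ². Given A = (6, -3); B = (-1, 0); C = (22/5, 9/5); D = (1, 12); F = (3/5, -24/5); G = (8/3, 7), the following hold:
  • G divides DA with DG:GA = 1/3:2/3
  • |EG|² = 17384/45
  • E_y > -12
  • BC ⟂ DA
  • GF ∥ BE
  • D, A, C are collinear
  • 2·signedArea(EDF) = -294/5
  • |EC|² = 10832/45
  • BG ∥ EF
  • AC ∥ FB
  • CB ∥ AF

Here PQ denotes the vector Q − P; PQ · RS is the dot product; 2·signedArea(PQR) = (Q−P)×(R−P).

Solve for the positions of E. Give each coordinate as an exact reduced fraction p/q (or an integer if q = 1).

E = (-46/15, -59/5)

1. E_x = -46/15  [BG ∥ EF ∩ GF ∥ BE]
2. E_y = -59/5  [BG ∥ EF ∩ GF ∥ BE]
   → E = (-46/15, -59/5)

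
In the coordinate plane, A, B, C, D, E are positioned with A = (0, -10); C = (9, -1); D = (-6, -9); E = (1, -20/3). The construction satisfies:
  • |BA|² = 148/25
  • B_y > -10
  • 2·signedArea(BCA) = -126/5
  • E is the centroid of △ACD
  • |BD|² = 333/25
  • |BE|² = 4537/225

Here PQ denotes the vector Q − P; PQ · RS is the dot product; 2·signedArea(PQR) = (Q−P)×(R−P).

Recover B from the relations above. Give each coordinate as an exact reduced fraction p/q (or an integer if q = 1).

B = (-12/5, -48/5)

1. B_x = -12/5  [line 9·x + -9·y + -324/5 = 0 ∩ |BD|² = 333/25]
2. B_y = -48/5  [line 9·x + -9·y + -324/5 = 0 ∩ |BD|² = 333/25]
   → B = (-12/5, -48/5)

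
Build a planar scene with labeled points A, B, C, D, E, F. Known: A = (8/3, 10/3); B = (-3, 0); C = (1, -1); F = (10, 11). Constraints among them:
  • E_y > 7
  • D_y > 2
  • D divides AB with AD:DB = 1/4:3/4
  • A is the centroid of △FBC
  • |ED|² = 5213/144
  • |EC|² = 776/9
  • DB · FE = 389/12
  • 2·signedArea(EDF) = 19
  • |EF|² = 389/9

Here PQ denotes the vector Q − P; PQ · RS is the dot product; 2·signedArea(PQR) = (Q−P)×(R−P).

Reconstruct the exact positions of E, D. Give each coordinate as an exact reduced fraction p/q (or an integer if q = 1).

D = (5/4, 5/2)
E = (13/3, 23/3)

1. D_x = 5/4  [D divides AB with AD:DB = 1/4:3/4]
2. D_y = 5/2  [D divides AB with AD:DB = 1/4:3/4]
   → D = (5/4, 5/2)
3. E_x = 13/3  [2·signedArea(EDF) = 19 ∩ DB · FE = 389/12]
4. E_y = 23/3  [2·signedArea(EDF) = 19 ∩ DB · FE = 389/12]
   → E = (13/3, 23/3)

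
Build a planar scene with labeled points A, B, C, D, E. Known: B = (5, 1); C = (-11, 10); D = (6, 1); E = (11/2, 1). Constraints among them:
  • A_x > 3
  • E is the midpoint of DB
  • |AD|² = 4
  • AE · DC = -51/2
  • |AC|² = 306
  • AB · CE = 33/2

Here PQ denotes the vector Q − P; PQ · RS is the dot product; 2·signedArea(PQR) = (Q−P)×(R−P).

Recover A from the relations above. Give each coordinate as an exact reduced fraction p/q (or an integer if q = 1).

A = (4, 1)

1. A_x = 4  [AE · DC = -51/2 ∩ AB · CE = 33/2]
2. A_y = 1  [AE · DC = -51/2 ∩ AB · CE = 33/2]
   → A = (4, 1)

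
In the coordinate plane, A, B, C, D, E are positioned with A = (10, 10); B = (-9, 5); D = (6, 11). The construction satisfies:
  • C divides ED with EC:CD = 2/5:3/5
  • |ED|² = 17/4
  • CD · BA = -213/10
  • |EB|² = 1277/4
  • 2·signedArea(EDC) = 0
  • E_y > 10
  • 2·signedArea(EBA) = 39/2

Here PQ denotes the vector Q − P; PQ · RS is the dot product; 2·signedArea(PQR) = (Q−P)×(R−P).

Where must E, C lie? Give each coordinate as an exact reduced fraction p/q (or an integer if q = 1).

1. E_x = 8  [line -5·x + 19·y + -319/2 = 0 ∩ |ED|² = 17/4]
2. E_y = 21/2  [line -5·x + 19·y + -319/2 = 0 ∩ |ED|² = 17/4]
   → E = (8, 21/2)
3. C_x = 36/5  [2·signedArea(EDC) = 0 ∩ C divides ED with EC:CD = 2/5:3/5]
4. C_y = 107/10  [2·signedArea(EDC) = 0 ∩ C divides ED with EC:CD = 2/5:3/5]
   → C = (36/5, 107/10)

C = (36/5, 107/10)
E = (8, 21/2)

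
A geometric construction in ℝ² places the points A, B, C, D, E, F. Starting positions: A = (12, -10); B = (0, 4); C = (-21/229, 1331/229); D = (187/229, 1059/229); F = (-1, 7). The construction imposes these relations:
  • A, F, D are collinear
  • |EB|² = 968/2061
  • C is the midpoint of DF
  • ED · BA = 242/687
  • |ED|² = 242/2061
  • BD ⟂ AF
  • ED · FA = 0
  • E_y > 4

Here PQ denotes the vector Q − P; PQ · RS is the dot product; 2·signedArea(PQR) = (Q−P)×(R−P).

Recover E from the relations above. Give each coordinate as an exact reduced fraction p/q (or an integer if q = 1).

E = (374/687, 3034/687)

1. E_x = 374/687  [ED · FA = 0 ∩ ED · BA = 242/687]
2. E_y = 3034/687  [ED · FA = 0 ∩ ED · BA = 242/687]
   → E = (374/687, 3034/687)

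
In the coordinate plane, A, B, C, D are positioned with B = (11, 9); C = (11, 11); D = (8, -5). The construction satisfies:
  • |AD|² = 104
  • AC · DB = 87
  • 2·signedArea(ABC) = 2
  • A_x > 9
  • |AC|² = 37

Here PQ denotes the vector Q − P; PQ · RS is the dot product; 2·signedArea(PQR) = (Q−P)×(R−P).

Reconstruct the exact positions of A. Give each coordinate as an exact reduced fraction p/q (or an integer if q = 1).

1. A_x = 10  [2·signedArea(ABC) = 2 ∩ AC · DB = 87]
2. A_y = 5  [2·signedArea(ABC) = 2 ∩ AC · DB = 87]
   → A = (10, 5)

A = (10, 5)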